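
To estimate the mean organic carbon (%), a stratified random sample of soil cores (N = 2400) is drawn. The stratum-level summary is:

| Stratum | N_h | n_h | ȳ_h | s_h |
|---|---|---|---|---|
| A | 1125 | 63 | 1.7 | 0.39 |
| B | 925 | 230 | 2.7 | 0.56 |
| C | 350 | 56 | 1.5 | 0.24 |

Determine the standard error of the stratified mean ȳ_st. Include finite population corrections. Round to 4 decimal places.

SE(ȳ_st) ≈ 0.0259

V̂(ȳ_st) = Σ W_h² (1 − n_h/N_h) s_h²/n_h, with W_h = N_h/N and N = 2400:
  stratum A: (1125/2400)²·(1 − 63/1125)·0.39²/63 = 0.000500776
  stratum B: (925/2400)²·(1 − 230/925)·0.56²/230 = 0.000152178
  stratum C: (350/2400)²·(1 − 56/350)·0.24²/56 = 1.8375e-05
V̂(ȳ_st) = 0.000671329
SE(ȳ_st) = √0.000671329 = 0.02591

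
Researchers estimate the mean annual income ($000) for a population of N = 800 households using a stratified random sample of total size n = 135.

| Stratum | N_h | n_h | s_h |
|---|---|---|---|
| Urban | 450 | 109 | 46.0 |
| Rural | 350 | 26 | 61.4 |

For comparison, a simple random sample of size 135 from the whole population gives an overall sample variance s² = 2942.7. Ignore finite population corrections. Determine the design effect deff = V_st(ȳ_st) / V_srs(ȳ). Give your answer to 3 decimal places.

deff ≈ 1.555

V̂(ȳ_st) = Σ W_h² s_h²/n_h, with W_h = N_h/N and N = 800:
  stratum Urban: (450/800)²·46.0²/109 = 6.14235
  stratum Rural: (350/800)²·61.4²/26 = 27.7536
V_st = 33.896
V_srs = s²/n = 2942.7/135 = 21.7978
deff = V_st / V_srs = 33.896/21.7978 = 1.5550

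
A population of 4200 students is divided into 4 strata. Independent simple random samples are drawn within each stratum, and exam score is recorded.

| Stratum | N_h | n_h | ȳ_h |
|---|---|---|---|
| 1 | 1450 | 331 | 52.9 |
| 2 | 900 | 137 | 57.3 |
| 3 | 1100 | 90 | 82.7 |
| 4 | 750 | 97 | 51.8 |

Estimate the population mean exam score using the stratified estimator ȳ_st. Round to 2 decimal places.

ȳ_st ≈ 61.45

N = Σ N_h = 4200. Stratum weights W_h = N_h/N.
ȳ_st = (1450·52.9 + 900·57.3 + 1100·82.7 + 750·51.8) / 4200 = 61.4512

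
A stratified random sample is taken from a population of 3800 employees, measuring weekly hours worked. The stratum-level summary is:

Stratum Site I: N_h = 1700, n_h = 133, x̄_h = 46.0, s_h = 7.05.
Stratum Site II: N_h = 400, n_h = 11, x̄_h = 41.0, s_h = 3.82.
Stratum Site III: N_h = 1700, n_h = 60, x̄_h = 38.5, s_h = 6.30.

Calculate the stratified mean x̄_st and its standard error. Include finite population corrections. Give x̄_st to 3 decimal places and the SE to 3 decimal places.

x̄_st = Σ W_h x̄_h = (1700·46.0 + 400·41.0 + 1700·38.5)/3800 = 42.11842
V̂(x̄_st) = Σ W_h² (1 − n_h/N_h) s_h²/n_h, with W_h = N_h/N and N = 3800:
  stratum Site I: (1700/3800)²·(1 − 133/1700)·7.05²/133 = 0.068941
  stratum Site II: (400/3800)²·(1 − 11/400)·3.82²/11 = 0.0142947
  stratum Site III: (1700/3800)²·(1 − 60/1700)·6.30²/60 = 0.127719
V̂(x̄_st) = 0.210955
SE(x̄_st) = √0.210955 = 0.459298

x̄_st ≈ 42.118, SE ≈ 0.459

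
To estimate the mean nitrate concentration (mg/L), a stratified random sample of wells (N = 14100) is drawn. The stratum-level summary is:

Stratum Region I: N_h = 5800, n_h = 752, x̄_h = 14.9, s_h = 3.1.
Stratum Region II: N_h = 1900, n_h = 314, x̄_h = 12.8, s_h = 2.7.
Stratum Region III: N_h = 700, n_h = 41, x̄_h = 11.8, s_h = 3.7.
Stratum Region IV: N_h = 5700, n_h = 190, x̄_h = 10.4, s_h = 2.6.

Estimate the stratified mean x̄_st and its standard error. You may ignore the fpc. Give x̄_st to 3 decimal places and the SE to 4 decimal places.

x̄_st = Σ W_h x̄_h = (5800·14.9 + 1900·12.8 + 700·11.8 + 5700·10.4)/14100 = 12.64397
V̂(x̄_st) = Σ W_h² s_h²/n_h, with W_h = N_h/N and N = 14100:
  stratum Region I: (5800/14100)²·3.1²/752 = 0.00216234
  stratum Region II: (1900/14100)²·2.7²/314 = 0.000421567
  stratum Region III: (700/14100)²·3.7²/41 = 0.000822958
  stratum Region IV: (5700/14100)²·2.6²/190 = 0.0058144
V̂(x̄_st) = 0.00922126
SE(x̄_st) = √0.00922126 = 0.0960274

x̄_st ≈ 12.644, SE ≈ 0.0960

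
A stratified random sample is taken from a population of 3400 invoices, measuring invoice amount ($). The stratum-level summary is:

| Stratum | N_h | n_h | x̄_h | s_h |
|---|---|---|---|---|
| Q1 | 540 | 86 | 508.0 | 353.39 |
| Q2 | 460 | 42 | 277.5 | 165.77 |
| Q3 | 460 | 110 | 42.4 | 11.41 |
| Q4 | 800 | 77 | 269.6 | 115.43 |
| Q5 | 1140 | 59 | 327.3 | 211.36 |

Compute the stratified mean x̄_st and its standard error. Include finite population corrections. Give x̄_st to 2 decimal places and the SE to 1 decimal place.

x̄_st = Σ W_h x̄_h = (540·508.0 + 460·277.5 + 460·42.4 + 800·269.6 + 1140·327.3)/3400 = 297.14000
V̂(x̄_st) = Σ W_h² (1 − n_h/N_h) s_h²/n_h, with W_h = N_h/N and N = 3400:
  stratum Q1: (540/3400)²·(1 − 86/540)·353.39²/86 = 30.7965
  stratum Q2: (460/3400)²·(1 − 42/460)·165.77²/42 = 10.8828
  stratum Q3: (460/3400)²·(1 − 110/460)·11.41²/110 = 0.0164834
  stratum Q4: (800/3400)²·(1 − 77/800)·115.43²/77 = 8.65799
  stratum Q5: (1140/3400)²·(1 − 59/1140)·211.36²/59 = 80.7172
V̂(x̄_st) = 131.071
SE(x̄_st) = √131.071 = 11.4486

x̄_st ≈ 297.14, SE ≈ 11.4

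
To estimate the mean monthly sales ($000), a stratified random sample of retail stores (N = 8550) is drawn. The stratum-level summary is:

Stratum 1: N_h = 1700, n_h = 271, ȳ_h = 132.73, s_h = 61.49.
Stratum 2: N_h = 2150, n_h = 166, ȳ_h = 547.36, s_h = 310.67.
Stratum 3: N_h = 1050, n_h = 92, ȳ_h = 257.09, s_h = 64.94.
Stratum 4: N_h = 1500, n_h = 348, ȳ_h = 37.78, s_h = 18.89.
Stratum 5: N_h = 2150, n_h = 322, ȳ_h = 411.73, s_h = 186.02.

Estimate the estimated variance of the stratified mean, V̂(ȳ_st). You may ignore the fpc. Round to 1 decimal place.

V̂(ȳ_st) ≈ 44.8

V̂(ȳ_st) = Σ W_h² s_h²/n_h, with W_h = N_h/N and N = 8550:
  stratum 1: (1700/8550)²·61.49²/271 = 0.551576
  stratum 2: (2150/8550)²·310.67²/166 = 36.7651
  stratum 3: (1050/8550)²·64.94²/92 = 0.691326
  stratum 4: (1500/8550)²·18.89²/348 = 0.0315599
  stratum 5: (2150/8550)²·186.02²/322 = 6.79529
V̂(ȳ_st) = 44.8348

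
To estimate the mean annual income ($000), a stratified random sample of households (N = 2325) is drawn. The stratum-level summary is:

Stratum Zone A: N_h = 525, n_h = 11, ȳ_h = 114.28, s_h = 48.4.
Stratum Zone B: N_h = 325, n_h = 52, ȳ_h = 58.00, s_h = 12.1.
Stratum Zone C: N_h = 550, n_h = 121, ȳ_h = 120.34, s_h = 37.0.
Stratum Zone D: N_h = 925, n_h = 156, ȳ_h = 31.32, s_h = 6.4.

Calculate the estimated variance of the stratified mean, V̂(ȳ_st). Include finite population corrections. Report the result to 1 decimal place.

V̂(ȳ_st) ≈ 11.2

V̂(ȳ_st) = Σ W_h² (1 − n_h/N_h) s_h²/n_h, with W_h = N_h/N and N = 2325:
  stratum Zone A: (525/2325)²·(1 − 11/525)·48.4²/11 = 10.631
  stratum Zone B: (325/2325)²·(1 − 52/325)·12.1²/52 = 0.0462134
  stratum Zone C: (550/2325)²·(1 − 121/550)·37.0²/121 = 0.493847
  stratum Zone D: (925/2325)²·(1 − 156/925)·6.4²/156 = 0.0345508
V̂(ȳ_st) = 11.2056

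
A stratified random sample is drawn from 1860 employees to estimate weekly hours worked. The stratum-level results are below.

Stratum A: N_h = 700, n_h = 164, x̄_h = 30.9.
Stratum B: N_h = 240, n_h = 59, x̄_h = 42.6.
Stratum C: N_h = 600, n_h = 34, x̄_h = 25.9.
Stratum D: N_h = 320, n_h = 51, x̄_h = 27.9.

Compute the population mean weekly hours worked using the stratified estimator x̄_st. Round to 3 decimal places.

N = Σ N_h = 1860. Stratum weights W_h = N_h/N.
x̄_st = (700·30.9 + 240·42.6 + 600·25.9 + 320·27.9) / 1860 = 30.28065

x̄_st ≈ 30.281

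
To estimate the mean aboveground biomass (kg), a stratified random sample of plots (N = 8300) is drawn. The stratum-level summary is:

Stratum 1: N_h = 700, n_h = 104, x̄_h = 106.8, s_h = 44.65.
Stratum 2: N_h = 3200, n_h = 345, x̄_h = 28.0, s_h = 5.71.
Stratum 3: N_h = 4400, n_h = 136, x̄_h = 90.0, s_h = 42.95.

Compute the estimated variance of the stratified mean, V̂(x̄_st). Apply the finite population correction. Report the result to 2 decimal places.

V̂(x̄_st) = Σ W_h² (1 − n_h/N_h) s_h²/n_h, with W_h = N_h/N and N = 8300:
  stratum 1: (700/8300)²·(1 − 104/700)·44.65²/104 = 0.116091
  stratum 2: (3200/8300)²·(1 − 345/3200)·5.71²/345 = 0.0125329
  stratum 3: (4400/8300)²·(1 − 136/4400)·42.95²/136 = 3.69404
V̂(x̄_st) = 3.82266

V̂(x̄_st) ≈ 3.82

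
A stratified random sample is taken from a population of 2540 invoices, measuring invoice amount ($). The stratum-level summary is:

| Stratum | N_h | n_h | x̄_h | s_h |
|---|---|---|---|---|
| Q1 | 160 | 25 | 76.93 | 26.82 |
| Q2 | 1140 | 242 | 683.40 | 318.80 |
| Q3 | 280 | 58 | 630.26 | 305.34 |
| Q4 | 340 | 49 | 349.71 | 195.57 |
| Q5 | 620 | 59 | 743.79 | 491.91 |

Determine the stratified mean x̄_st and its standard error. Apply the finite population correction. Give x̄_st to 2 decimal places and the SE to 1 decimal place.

x̄_st ≈ 609.41, SE ≈ 17.8

x̄_st = Σ W_h x̄_h = (160·76.93 + 1140·683.40 + 280·630.26 + 340·349.71 + 620·743.79)/2540 = 609.41291
V̂(x̄_st) = Σ W_h² (1 − n_h/N_h) s_h²/n_h, with W_h = N_h/N and N = 2540:
  stratum Q1: (160/2540)²·(1 − 25/160)·26.82²/25 = 0.0963305
  stratum Q2: (1140/2540)²·(1 − 242/1140)·318.80²/242 = 66.64
  stratum Q3: (280/2540)²·(1 − 58/280)·305.34²/58 = 15.4876
  stratum Q4: (340/2540)²·(1 − 49/340)·195.57²/49 = 11.9705
  stratum Q5: (620/2540)²·(1 − 59/620)·491.91²/59 = 221.109
V̂(x̄_st) = 315.303
SE(x̄_st) = √315.303 = 17.7568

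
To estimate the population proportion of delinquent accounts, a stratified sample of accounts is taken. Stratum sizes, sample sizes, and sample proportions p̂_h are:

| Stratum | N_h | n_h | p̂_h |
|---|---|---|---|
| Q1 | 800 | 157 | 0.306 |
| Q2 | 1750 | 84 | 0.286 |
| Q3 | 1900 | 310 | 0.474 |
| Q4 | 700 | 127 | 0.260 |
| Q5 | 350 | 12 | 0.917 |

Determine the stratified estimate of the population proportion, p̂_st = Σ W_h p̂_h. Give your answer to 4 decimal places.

p̂_st ≈ 0.3907

N = 5500; stratum weights W_h = N_h/N.
p̂_st = Σ W_h p̂_h = (800·0.306 + 1750·0.286 + 1900·0.474 + 700·0.260 + 350·0.917)/5500 = 0.39070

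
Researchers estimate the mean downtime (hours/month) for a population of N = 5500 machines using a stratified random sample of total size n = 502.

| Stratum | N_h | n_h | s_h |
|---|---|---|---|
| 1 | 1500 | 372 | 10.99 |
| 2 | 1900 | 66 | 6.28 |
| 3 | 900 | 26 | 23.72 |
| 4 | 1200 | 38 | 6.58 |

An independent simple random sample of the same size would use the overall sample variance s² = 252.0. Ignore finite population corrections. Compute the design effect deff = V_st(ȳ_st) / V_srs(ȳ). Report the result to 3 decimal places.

deff ≈ 1.453

V̂(ȳ_st) = Σ W_h² s_h²/n_h, with W_h = N_h/N and N = 5500:
  stratum 1: (1500/5500)²·10.99²/372 = 0.0241496
  stratum 2: (1900/5500)²·6.28²/66 = 0.0713111
  stratum 3: (900/5500)²·23.72²/26 = 0.57945
  stratum 4: (1200/5500)²·6.58²/38 = 0.0542382
V_st = 0.729148
V_srs = s²/n = 252.0/502 = 0.501992
deff = V_st / V_srs = 0.729148/0.501992 = 1.4525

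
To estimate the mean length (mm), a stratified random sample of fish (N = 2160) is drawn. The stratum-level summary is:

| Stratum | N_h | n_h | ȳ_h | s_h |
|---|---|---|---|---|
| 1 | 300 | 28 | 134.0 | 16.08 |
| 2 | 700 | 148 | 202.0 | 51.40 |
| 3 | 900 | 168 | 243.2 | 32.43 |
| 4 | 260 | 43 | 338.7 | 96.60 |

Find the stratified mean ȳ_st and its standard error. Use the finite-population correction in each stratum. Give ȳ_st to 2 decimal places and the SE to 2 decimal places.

ȳ_st = Σ W_h ȳ_h = (300·134.0 + 700·202.0 + 900·243.2 + 260·338.7)/2160 = 226.17685
V̂(ȳ_st) = Σ W_h² (1 − n_h/N_h) s_h²/n_h, with W_h = N_h/N and N = 2160:
  stratum 1: (300/2160)²·(1 − 28/300)·16.08²/28 = 0.161509
  stratum 2: (700/2160)²·(1 − 148/700)·51.40²/148 = 1.47841
  stratum 3: (900/2160)²·(1 − 168/900)·32.43²/168 = 0.883956
  stratum 4: (260/2160)²·(1 − 43/260)·96.60²/43 = 2.62429
V̂(ȳ_st) = 5.14816
SE(ȳ_st) = √5.14816 = 2.26896

ȳ_st ≈ 226.18, SE ≈ 2.27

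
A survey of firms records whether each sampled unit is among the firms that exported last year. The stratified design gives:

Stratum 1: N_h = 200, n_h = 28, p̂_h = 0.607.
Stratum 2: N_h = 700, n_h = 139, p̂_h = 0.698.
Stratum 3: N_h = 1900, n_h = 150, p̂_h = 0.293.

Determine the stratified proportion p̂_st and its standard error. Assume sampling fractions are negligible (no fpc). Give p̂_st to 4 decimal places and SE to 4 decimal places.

p̂_st ≈ 0.4167, SE ≈ 0.0279

N = 2800; stratum weights W_h = N_h/N.
p̂_st = Σ W_h p̂_h = (200·0.607 + 700·0.698 + 1900·0.293)/2800 = 0.41668
V̂(p̂_st) = Σ W_h² p̂_h(1−p̂_h)/(n_h−1):
  stratum 1: (200/2800)²·0.607·0.393/27 = 4.50777e-05
  stratum 2: (700/2800)²·0.698·0.302/138 = 9.54692e-05
  stratum 3: (1900/2800)²·0.293·0.707/149 = 0.000640165
V̂(p̂_st) = 0.000780712; SE = √V̂ = 0.0279412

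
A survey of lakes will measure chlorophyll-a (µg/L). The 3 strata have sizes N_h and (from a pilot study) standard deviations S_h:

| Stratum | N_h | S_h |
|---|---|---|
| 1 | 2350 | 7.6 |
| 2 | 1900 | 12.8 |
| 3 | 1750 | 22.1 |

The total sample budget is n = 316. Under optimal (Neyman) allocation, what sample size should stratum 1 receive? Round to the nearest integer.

Neyman allocation: n_h = n · N_h S_h / Σ N_i S_i, with n = 316.
  stratum 1: N_h·S_h = 2350·7.6 = 17860.00
  stratum 2: N_h·S_h = 1900·12.8 = 24320.00
  stratum 3: N_h·S_h = 1750·22.1 = 38675.00
Σ N_h S_h = 80855.00
n for stratum 1 = 316·17860.00/80855.00 = 69.801 → 70

70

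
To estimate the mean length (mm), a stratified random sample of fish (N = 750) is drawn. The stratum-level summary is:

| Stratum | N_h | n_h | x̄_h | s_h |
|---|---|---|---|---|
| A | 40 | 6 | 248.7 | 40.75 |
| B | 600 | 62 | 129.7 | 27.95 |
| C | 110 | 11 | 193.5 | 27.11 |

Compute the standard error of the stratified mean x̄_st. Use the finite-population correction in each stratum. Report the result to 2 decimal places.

SE(x̄_st) ≈ 3.03

V̂(x̄_st) = Σ W_h² (1 − n_h/N_h) s_h²/n_h, with W_h = N_h/N and N = 750:
  stratum A: (40/750)²·(1 − 6/40)·40.75²/6 = 0.669145
  stratum B: (600/750)²·(1 − 62/600)·27.95²/62 = 7.23074
  stratum C: (110/750)²·(1 − 11/110)·27.11²/11 = 1.29352
V̂(x̄_st) = 9.1934
SE(x̄_st) = √9.1934 = 3.03206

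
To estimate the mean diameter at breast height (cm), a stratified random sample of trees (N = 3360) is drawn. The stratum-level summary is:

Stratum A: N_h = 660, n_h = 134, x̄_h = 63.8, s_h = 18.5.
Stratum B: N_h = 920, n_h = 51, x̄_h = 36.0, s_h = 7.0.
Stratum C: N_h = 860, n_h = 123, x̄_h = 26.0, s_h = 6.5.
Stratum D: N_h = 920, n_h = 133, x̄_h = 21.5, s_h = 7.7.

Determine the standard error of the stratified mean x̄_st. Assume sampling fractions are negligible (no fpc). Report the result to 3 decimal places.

SE(x̄_st) ≈ 0.476

V̂(x̄_st) = Σ W_h² s_h²/n_h, with W_h = N_h/N and N = 3360:
  stratum A: (660/3360)²·18.5²/134 = 0.098548
  stratum B: (920/3360)²·7.0²/51 = 0.0720316
  stratum C: (860/3360)²·6.5²/123 = 0.022503
  stratum D: (920/3360)²·7.7²/133 = 0.0334216
V̂(x̄_st) = 0.226504
SE(x̄_st) = √0.226504 = 0.475925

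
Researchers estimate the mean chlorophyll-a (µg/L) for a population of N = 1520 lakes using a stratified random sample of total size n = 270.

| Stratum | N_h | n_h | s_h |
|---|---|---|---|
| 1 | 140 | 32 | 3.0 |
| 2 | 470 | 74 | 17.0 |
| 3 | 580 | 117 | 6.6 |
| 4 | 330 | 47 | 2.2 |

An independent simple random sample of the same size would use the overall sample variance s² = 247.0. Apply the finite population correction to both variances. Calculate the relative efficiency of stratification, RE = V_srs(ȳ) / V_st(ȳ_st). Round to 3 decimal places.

RE ≈ 2.067

V̂(ȳ_st) = Σ W_h² (1 − n_h/N_h) s_h²/n_h, with W_h = N_h/N and N = 1520:
  stratum 1: (140/1520)²·(1 − 32/140)·3.0²/32 = 0.00184059
  stratum 2: (470/1520)²·(1 − 74/470)·17.0²/74 = 0.31461
  stratum 3: (580/1520)²·(1 − 117/580)·6.6²/117 = 0.0432737
  stratum 4: (330/1520)²·(1 − 47/330)·2.2²/47 = 0.00416256
V_st = 0.363886
V_srs = (1 − 270/1520)·247.0/270 = 0.752315
Relative efficiency = V_srs / V_st = 0.752315/0.363886 = 2.0674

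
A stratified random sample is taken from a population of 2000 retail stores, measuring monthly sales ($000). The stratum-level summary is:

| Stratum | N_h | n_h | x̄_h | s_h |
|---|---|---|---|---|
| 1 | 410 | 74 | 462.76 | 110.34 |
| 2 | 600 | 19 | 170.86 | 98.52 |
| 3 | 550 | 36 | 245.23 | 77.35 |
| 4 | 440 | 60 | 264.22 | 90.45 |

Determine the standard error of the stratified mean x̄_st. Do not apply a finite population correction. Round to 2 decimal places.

V̂(x̄_st) = Σ W_h² s_h²/n_h, with W_h = N_h/N and N = 2000:
  stratum 1: (410/2000)²·110.34²/74 = 6.9142
  stratum 2: (600/2000)²·98.52²/19 = 45.9767
  stratum 3: (550/2000)²·77.35²/36 = 12.5685
  stratum 4: (440/2000)²·90.45²/60 = 6.5995
V̂(x̄_st) = 72.0589
SE(x̄_st) = √72.0589 = 8.48875

SE(x̄_st) ≈ 8.49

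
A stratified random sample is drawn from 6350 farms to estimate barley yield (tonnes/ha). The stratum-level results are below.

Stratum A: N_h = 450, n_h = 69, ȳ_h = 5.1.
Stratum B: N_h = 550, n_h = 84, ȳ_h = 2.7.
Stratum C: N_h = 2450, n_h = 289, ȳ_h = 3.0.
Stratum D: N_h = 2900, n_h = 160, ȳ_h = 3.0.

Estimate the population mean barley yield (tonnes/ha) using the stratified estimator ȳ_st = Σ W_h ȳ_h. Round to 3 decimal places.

ȳ_st ≈ 3.123

N = Σ N_h = 6350. Stratum weights W_h = N_h/N.
ȳ_st = (450·5.1 + 550·2.7 + 2450·3.0 + 2900·3.0) / 6350 = 3.12283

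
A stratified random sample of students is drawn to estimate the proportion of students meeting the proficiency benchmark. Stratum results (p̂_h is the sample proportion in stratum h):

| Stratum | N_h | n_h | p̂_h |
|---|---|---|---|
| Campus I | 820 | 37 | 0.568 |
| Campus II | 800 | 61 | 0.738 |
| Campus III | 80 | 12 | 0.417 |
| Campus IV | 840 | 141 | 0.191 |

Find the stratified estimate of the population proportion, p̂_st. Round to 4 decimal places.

p̂_st ≈ 0.4921

N = 2540; stratum weights W_h = N_h/N.
p̂_st = Σ W_h p̂_h = (820·0.568 + 800·0.738 + 80·0.417 + 840·0.191)/2540 = 0.49211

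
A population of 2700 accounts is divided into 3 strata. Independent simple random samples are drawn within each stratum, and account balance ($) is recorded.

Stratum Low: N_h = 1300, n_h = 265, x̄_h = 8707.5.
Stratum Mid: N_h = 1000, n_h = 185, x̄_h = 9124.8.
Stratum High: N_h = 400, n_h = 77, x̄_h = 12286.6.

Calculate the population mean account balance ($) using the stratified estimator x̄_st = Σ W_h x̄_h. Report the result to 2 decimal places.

N = Σ N_h = 2700. Stratum weights W_h = N_h/N.
x̄_st = (1300·8707.5 + 1000·9124.8 + 400·12286.6) / 2700 = 9392.2926

x̄_st ≈ 9392.29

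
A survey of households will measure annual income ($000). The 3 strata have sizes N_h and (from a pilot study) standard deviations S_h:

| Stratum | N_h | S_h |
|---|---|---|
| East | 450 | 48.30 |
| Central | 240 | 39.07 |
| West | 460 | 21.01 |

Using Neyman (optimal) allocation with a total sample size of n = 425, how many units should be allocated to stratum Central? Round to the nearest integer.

98

Neyman allocation: n_h = n · N_h S_h / Σ N_i S_i, with n = 425.
  stratum East: N_h·S_h = 450·48.30 = 21735.00
  stratum Central: N_h·S_h = 240·39.07 = 9376.80
  stratum West: N_h·S_h = 460·21.01 = 9664.60
Σ N_h S_h = 40776.40
n for stratum Central = 425·9376.80/40776.40 = 97.732 → 98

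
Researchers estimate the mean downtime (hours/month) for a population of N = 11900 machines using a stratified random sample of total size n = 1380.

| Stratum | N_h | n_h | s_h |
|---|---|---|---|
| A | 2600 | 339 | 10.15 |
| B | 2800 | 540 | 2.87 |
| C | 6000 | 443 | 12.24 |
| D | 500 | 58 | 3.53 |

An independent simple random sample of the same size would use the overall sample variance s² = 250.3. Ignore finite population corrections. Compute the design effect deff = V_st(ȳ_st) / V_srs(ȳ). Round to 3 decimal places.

V̂(ȳ_st) = Σ W_h² s_h²/n_h, with W_h = N_h/N and N = 11900:
  stratum A: (2600/11900)²·10.15²/339 = 0.0145073
  stratum B: (2800/11900)²·2.87²/540 = 0.000844485
  stratum C: (6000/11900)²·12.24²/443 = 0.0859741
  stratum D: (500/11900)²·3.53²/58 = 0.000379287
V_st = 0.101705
V_srs = s²/n = 250.3/1380 = 0.181377
deff = V_st / V_srs = 0.101705/0.181377 = 0.5607

deff ≈ 0.561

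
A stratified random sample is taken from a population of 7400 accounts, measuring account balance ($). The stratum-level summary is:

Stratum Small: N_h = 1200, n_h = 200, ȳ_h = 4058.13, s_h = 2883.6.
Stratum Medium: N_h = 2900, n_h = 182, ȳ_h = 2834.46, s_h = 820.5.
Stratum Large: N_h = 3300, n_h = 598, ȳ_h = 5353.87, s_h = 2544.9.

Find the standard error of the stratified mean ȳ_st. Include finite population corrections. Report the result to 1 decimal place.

SE(ȳ_st) ≈ 56.6

V̂(ȳ_st) = Σ W_h² (1 − n_h/N_h) s_h²/n_h, with W_h = N_h/N and N = 7400:
  stratum Small: (1200/7400)²·(1 − 200/1200)·2883.6²/200 = 911.083
  stratum Medium: (2900/7400)²·(1 − 182/2900)·820.5²/182 = 532.439
  stratum Large: (3300/7400)²·(1 − 598/3300)·2544.9²/598 = 1763.5
V̂(ȳ_st) = 3207.02
SE(ȳ_st) = √3207.02 = 56.6306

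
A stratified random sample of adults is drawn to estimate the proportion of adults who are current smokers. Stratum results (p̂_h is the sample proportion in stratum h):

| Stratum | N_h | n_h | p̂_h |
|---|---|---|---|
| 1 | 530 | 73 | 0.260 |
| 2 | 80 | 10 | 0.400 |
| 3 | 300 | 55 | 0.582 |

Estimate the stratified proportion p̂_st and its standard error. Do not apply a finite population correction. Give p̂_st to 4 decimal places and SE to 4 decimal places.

p̂_st ≈ 0.3785, SE ≈ 0.0400

N = 910; stratum weights W_h = N_h/N.
p̂_st = Σ W_h p̂_h = (530·0.260 + 80·0.400 + 300·0.582)/910 = 0.37846
V̂(p̂_st) = Σ W_h² p̂_h(1−p̂_h)/(n_h−1):
  stratum 1: (530/910)²·0.260·0.740/72 = 0.000906445
  stratum 2: (80/910)²·0.400·0.600/9 = 0.000206094
  stratum 3: (300/910)²·0.582·0.418/54 = 0.000489627
V̂(p̂_st) = 0.00160217; SE = √V̂ = 0.0400271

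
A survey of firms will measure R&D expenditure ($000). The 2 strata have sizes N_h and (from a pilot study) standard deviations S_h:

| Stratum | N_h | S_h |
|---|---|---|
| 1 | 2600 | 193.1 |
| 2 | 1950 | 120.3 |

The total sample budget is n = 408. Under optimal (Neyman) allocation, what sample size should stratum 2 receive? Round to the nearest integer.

130

Neyman allocation: n_h = n · N_h S_h / Σ N_i S_i, with n = 408.
  stratum 1: N_h·S_h = 2600·193.1 = 502060.00
  stratum 2: N_h·S_h = 1950·120.3 = 234585.00
Σ N_h S_h = 736645.00
n for stratum 2 = 408·234585.00/736645.00 = 129.928 → 130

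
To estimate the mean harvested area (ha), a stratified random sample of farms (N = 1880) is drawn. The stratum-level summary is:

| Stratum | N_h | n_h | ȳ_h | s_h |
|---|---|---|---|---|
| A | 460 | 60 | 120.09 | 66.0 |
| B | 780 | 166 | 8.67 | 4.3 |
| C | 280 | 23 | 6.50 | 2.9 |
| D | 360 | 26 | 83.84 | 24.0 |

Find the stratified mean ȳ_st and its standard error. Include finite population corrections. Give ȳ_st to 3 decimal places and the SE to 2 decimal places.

ȳ_st ≈ 50.003, SE ≈ 2.13

ȳ_st = Σ W_h ȳ_h = (460·120.09 + 780·8.67 + 280·6.50 + 360·83.84)/1880 = 50.00340
V̂(ȳ_st) = Σ W_h² (1 − n_h/N_h) s_h²/n_h, with W_h = N_h/N and N = 1880:
  stratum A: (460/1880)²·(1 − 60/460)·66.0²/60 = 3.77954
  stratum B: (780/1880)²·(1 − 166/780)·4.3²/166 = 0.015093
  stratum C: (280/1880)²·(1 − 23/280)·2.9²/23 = 0.00744464
  stratum D: (360/1880)²·(1 − 26/360)·24.0²/26 = 0.753672
V̂(ȳ_st) = 4.55575
SE(ȳ_st) = √4.55575 = 2.13442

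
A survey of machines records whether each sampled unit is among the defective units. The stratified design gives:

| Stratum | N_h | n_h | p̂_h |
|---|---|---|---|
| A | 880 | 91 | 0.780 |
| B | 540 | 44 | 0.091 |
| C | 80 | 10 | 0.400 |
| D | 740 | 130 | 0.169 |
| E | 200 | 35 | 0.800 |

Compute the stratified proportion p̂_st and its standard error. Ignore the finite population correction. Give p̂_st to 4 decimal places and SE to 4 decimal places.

N = 2440; stratum weights W_h = N_h/N.
p̂_st = Σ W_h p̂_h = (880·0.780 + 540·0.091 + 80·0.400 + 740·0.169 + 200·0.800)/2440 = 0.43139
V̂(p̂_st) = Σ W_h² p̂_h(1−p̂_h)/(n_h−1):
  stratum A: (880/2440)²·0.780·0.220/90 = 0.000248005
  stratum B: (540/2440)²·0.091·0.909/43 = 9.42203e-05
  stratum C: (80/2440)²·0.400·0.600/9 = 2.86661e-05
  stratum D: (740/2440)²·0.169·0.831/129 = 0.000100134
  stratum E: (200/2440)²·0.800·0.200/34 = 3.16171e-05
V̂(p̂_st) = 0.000502643; SE = √V̂ = 0.0224197

p̂_st ≈ 0.4314, SE ≈ 0.0224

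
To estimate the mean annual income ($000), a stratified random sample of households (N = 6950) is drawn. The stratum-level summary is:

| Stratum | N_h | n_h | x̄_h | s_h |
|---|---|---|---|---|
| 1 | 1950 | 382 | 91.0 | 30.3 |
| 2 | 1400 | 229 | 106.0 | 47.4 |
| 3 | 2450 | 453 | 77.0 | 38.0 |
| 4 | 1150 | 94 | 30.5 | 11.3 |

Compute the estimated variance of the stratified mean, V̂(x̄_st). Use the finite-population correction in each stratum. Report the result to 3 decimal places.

V̂(x̄_st) ≈ 0.842

V̂(x̄_st) = Σ W_h² (1 − n_h/N_h) s_h²/n_h, with W_h = N_h/N and N = 6950:
  stratum 1: (1950/6950)²·(1 − 382/1950)·30.3²/382 = 0.152136
  stratum 2: (1400/6950)²·(1 − 229/1400)·47.4²/229 = 0.332994
  stratum 3: (2450/6950)²·(1 − 453/2450)·38.0²/453 = 0.322882
  stratum 4: (1150/6950)²·(1 − 94/1150)·11.3²/94 = 0.0341524
V̂(x̄_st) = 0.842165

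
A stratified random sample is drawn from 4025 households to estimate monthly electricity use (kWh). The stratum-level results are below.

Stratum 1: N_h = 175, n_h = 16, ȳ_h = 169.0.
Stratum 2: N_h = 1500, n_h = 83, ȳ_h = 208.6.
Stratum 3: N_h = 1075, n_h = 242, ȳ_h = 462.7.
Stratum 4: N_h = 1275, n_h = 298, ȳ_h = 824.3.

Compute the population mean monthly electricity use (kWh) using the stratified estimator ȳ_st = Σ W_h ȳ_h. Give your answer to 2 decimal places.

N = Σ N_h = 4025. Stratum weights W_h = N_h/N.
ȳ_st = (175·169.0 + 1500·208.6 + 1075·462.7 + 1275·824.3) / 4025 = 469.7789

ȳ_st ≈ 469.78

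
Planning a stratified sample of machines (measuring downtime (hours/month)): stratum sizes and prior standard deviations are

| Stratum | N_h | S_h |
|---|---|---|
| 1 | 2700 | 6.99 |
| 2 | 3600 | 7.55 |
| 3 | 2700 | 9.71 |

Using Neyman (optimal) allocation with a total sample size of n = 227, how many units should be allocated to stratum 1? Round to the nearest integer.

Neyman allocation: n_h = n · N_h S_h / Σ N_i S_i, with n = 227.
  stratum 1: N_h·S_h = 2700·6.99 = 18873.00
  stratum 2: N_h·S_h = 3600·7.55 = 27180.00
  stratum 3: N_h·S_h = 2700·9.71 = 26217.00
Σ N_h S_h = 72270.00
n for stratum 1 = 227·18873.00/72270.00 = 59.280 → 59

59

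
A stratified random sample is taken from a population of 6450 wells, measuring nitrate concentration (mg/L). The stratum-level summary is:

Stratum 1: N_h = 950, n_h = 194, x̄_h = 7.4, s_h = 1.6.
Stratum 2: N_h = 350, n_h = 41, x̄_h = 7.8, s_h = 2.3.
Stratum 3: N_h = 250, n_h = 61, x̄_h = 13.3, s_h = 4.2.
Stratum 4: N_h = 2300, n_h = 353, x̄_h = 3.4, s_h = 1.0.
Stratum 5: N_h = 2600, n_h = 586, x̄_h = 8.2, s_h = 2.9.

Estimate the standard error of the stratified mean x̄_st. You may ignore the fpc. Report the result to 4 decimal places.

V̂(x̄_st) = Σ W_h² s_h²/n_h, with W_h = N_h/N and N = 6450:
  stratum 1: (950/6450)²·1.6²/194 = 0.000286264
  stratum 2: (350/6450)²·2.3²/41 = 0.000379917
  stratum 3: (250/6450)²·4.2²/61 = 0.00043444
  stratum 4: (2300/6450)²·1.0²/353 = 0.000360215
  stratum 5: (2600/6450)²·2.9²/586 = 0.00233198
V̂(x̄_st) = 0.00379282
SE(x̄_st) = √0.00379282 = 0.0615859

SE(x̄_st) ≈ 0.0616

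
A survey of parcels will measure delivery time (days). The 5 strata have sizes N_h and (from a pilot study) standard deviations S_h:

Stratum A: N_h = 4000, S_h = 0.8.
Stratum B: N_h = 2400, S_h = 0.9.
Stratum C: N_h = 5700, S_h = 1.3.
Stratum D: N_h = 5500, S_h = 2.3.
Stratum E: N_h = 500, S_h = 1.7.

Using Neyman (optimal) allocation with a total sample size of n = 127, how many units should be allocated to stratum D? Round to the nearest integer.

Neyman allocation: n_h = n · N_h S_h / Σ N_i S_i, with n = 127.
  stratum A: N_h·S_h = 4000·0.8 = 3200.00
  stratum B: N_h·S_h = 2400·0.9 = 2160.00
  stratum C: N_h·S_h = 5700·1.3 = 7410.00
  stratum D: N_h·S_h = 5500·2.3 = 12650.00
  stratum E: N_h·S_h = 500·1.7 = 850.00
Σ N_h S_h = 26270.00
n for stratum D = 127·12650.00/26270.00 = 61.155 → 61

61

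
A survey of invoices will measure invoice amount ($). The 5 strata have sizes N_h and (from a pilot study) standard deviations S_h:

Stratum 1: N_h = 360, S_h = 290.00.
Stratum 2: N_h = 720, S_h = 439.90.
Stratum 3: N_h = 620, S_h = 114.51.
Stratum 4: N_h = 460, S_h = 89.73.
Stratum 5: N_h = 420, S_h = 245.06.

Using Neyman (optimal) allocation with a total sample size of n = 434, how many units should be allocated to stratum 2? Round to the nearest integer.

Neyman allocation: n_h = n · N_h S_h / Σ N_i S_i, with n = 434.
  stratum 1: N_h·S_h = 360·290.00 = 104400.00
  stratum 2: N_h·S_h = 720·439.90 = 316728.00
  stratum 3: N_h·S_h = 620·114.51 = 70996.20
  stratum 4: N_h·S_h = 460·89.73 = 41275.80
  stratum 5: N_h·S_h = 420·245.06 = 102925.20
Σ N_h S_h = 636325.20
n for stratum 2 = 434·316728.00/636325.20 = 216.022 → 216

216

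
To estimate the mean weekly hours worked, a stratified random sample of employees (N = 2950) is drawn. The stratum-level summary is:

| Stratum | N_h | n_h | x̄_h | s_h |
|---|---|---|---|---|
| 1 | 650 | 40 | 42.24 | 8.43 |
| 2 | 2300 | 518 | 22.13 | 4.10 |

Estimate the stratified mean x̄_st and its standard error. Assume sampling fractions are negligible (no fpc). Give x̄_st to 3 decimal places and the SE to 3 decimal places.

x̄_st ≈ 26.561, SE ≈ 0.326

x̄_st = Σ W_h x̄_h = (650·42.24 + 2300·22.13)/2950 = 26.56102
V̂(x̄_st) = Σ W_h² s_h²/n_h, with W_h = N_h/N and N = 2950:
  stratum 1: (650/2950)²·8.43²/40 = 0.0862537
  stratum 2: (2300/2950)²·4.10²/518 = 0.0197265
V̂(x̄_st) = 0.10598
SE(x̄_st) = √0.10598 = 0.325546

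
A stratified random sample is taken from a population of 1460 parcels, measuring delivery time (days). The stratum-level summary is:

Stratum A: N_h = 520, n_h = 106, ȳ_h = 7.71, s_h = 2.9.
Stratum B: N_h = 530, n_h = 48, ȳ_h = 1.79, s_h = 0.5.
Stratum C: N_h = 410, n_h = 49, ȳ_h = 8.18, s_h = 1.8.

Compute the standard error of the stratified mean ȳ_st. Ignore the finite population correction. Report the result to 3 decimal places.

V̂(ȳ_st) = Σ W_h² s_h²/n_h, with W_h = N_h/N and N = 1460:
  stratum A: (520/1460)²·2.9²/106 = 0.0100645
  stratum B: (530/1460)²·0.5²/48 = 0.000686349
  stratum C: (410/1460)²·1.8²/49 = 0.00521448
V̂(ȳ_st) = 0.0159653
SE(ȳ_st) = √0.0159653 = 0.126354

SE(ȳ_st) ≈ 0.126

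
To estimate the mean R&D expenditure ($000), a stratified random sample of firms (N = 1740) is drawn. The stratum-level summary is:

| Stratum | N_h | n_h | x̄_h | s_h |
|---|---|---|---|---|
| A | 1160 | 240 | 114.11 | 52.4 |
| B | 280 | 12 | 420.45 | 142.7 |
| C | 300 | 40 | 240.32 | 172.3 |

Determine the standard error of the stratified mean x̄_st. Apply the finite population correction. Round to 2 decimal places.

V̂(x̄_st) = Σ W_h² (1 − n_h/N_h) s_h²/n_h, with W_h = N_h/N and N = 1740:
  stratum A: (1160/1740)²·(1 − 240/1160)·52.4²/240 = 4.03273
  stratum B: (280/1740)²·(1 − 12/280)·142.7²/12 = 42.0592
  stratum C: (300/1740)²·(1 − 40/300)·172.3²/40 = 19.1208
V̂(x̄_st) = 65.2128
SE(x̄_st) = √65.2128 = 8.07544

SE(x̄_st) ≈ 8.08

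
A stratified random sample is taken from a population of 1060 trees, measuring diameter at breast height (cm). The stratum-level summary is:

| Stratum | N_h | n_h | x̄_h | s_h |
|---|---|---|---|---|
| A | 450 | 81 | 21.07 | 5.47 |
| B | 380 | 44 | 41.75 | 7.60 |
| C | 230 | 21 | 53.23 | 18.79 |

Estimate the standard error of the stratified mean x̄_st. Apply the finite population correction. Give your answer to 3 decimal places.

V̂(x̄_st) = Σ W_h² (1 − n_h/N_h) s_h²/n_h, with W_h = N_h/N and N = 1060:
  stratum A: (450/1060)²·(1 − 81/450)·5.47²/81 = 0.0545905
  stratum B: (380/1060)²·(1 − 44/380)·7.60²/44 = 0.149171
  stratum C: (230/1060)²·(1 − 21/230)·18.79²/21 = 0.719278
V̂(x̄_st) = 0.92304
SE(x̄_st) = √0.92304 = 0.96075

SE(x̄_st) ≈ 0.961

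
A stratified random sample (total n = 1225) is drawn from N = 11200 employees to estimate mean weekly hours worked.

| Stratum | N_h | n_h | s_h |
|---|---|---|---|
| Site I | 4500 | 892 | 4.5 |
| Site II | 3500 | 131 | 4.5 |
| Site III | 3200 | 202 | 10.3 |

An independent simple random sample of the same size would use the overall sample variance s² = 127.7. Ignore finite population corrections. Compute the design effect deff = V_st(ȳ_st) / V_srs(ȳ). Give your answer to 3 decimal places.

V̂(ȳ_st) = Σ W_h² s_h²/n_h, with W_h = N_h/N and N = 11200:
  stratum Site I: (4500/11200)²·4.5²/892 = 0.00366479
  stratum Site II: (3500/11200)²·4.5²/131 = 0.0150957
  stratum Site III: (3200/11200)²·10.3²/202 = 0.0428733
V_st = 0.0616338
V_srs = s²/n = 127.7/1225 = 0.104245
deff = V_st / V_srs = 0.0616338/0.104245 = 0.5912

deff ≈ 0.591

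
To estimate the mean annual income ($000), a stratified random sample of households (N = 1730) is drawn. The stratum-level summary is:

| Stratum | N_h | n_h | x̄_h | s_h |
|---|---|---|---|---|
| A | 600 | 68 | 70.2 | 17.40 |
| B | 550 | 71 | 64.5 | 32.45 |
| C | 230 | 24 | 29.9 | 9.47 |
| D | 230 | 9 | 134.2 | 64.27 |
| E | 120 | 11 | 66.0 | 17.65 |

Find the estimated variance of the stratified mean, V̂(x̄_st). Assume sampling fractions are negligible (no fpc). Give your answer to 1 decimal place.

V̂(x̄_st) ≈ 10.3

V̂(x̄_st) = Σ W_h² s_h²/n_h, with W_h = N_h/N and N = 1730:
  stratum A: (600/1730)²·17.40²/68 = 0.53555
  stratum B: (550/1730)²·32.45²/71 = 1.49901
  stratum C: (230/1730)²·9.47²/24 = 0.0660469
  stratum D: (230/1730)²·64.27²/9 = 8.11218
  stratum E: (120/1730)²·17.65²/11 = 0.13626
V̂(x̄_st) = 10.349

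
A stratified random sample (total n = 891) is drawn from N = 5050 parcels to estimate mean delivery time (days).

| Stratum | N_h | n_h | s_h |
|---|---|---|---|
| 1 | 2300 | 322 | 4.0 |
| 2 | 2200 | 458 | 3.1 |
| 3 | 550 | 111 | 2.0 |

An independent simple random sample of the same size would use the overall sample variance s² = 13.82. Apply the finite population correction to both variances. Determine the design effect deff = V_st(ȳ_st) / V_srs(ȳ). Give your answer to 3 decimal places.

V̂(ȳ_st) = Σ W_h² (1 − n_h/N_h) s_h²/n_h, with W_h = N_h/N and N = 5050:
  stratum 1: (2300/5050)²·(1 − 322/2300)·4.0²/322 = 0.00886412
  stratum 2: (2200/5050)²·(1 − 458/2200)·3.1²/458 = 0.00315316
  stratum 3: (550/5050)²·(1 − 111/550)·2.0²/111 = 0.000341178
V_st = 0.0123585
V_srs = (1 − 891/5050)·13.82/891 = 0.012774
deff = V_st / V_srs = 0.0123585/0.012774 = 0.9675

deff ≈ 0.967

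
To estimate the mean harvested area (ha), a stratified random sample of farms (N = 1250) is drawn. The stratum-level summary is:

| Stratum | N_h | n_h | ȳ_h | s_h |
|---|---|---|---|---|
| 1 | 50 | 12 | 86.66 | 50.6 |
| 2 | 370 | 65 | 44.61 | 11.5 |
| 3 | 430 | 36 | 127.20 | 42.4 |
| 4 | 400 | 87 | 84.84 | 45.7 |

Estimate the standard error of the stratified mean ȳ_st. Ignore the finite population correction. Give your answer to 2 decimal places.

V̂(ȳ_st) = Σ W_h² s_h²/n_h, with W_h = N_h/N and N = 1250:
  stratum 1: (50/1250)²·50.6²/12 = 0.341381
  stratum 2: (370/1250)²·11.5²/65 = 0.178265
  stratum 3: (430/1250)²·42.4²/36 = 5.90944
  stratum 4: (400/1250)²·45.7²/87 = 2.45818
V̂(ȳ_st) = 8.88726
SE(ȳ_st) = √8.88726 = 2.98115

SE(ȳ_st) ≈ 2.98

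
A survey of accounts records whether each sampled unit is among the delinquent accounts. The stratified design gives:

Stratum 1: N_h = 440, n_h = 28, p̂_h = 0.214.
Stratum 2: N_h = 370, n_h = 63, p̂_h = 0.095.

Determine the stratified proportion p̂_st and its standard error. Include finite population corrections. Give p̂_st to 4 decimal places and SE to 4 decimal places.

p̂_st ≈ 0.1596, SE ≈ 0.0443

N = 810; stratum weights W_h = N_h/N.
p̂_st = Σ W_h p̂_h = (440·0.214 + 370·0.095)/810 = 0.15964
V̂(p̂_st) = Σ W_h² (1 − n_h/N_h) p̂_h(1−p̂_h)/(n_h−1):
  stratum 1: (440/810)²·(1 − 28/440)·0.214·0.786/27 = 0.00172128
  stratum 2: (370/810)²·(1 − 63/370)·0.095·0.905/62 = 0.000240077
V̂(p̂_st) = 0.00196136; SE = √V̂ = 0.0442873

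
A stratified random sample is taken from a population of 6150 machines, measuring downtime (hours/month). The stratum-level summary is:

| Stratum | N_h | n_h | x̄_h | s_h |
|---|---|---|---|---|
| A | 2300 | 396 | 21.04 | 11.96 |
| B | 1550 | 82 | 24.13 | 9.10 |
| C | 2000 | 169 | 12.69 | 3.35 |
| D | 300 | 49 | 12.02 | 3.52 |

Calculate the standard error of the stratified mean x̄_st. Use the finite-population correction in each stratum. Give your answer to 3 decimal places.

V̂(x̄_st) = Σ W_h² (1 − n_h/N_h) s_h²/n_h, with W_h = N_h/N and N = 6150:
  stratum A: (2300/6150)²·(1 − 396/2300)·11.96²/396 = 0.0418227
  stratum B: (1550/6150)²·(1 − 82/1550)·9.10²/82 = 0.0607542
  stratum C: (2000/6150)²·(1 − 169/2000)·3.35²/169 = 0.00642941
  stratum D: (300/6150)²·(1 − 49/300)·3.52²/49 = 0.000503424
V̂(x̄_st) = 0.10951
SE(x̄_st) = √0.10951 = 0.330923

SE(x̄_st) ≈ 0.331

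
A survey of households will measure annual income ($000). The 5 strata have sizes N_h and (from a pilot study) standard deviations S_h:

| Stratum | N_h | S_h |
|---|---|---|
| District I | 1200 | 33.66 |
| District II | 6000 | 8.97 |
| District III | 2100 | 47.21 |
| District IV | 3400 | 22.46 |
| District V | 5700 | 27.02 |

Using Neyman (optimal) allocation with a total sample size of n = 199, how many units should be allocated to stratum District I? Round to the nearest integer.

Neyman allocation: n_h = n · N_h S_h / Σ N_i S_i, with n = 199.
  stratum District I: N_h·S_h = 1200·33.66 = 40392.00
  stratum District II: N_h·S_h = 6000·8.97 = 53820.00
  stratum District III: N_h·S_h = 2100·47.21 = 99141.00
  stratum District IV: N_h·S_h = 3400·22.46 = 76364.00
  stratum District V: N_h·S_h = 5700·27.02 = 154014.00
Σ N_h S_h = 423731.00
n for stratum District I = 199·40392.00/423731.00 = 18.970 → 19

19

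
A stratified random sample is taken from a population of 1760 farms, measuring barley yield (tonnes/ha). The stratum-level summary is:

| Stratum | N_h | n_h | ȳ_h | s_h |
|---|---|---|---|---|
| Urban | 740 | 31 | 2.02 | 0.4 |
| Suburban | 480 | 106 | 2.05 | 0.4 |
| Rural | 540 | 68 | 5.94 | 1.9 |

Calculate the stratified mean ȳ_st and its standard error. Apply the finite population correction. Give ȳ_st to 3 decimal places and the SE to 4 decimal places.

ȳ_st ≈ 3.231, SE ≈ 0.0730

ȳ_st = Σ W_h ȳ_h = (740·2.02 + 480·2.05 + 540·5.94)/1760 = 3.23091
V̂(ȳ_st) = Σ W_h² (1 − n_h/N_h) s_h²/n_h, with W_h = N_h/N and N = 1760:
  stratum Urban: (740/1760)²·(1 − 31/740)·0.4²/31 = 0.0008742
  stratum Suburban: (480/1760)²·(1 − 106/480)·0.4²/106 = 8.74786e-05
  stratum Rural: (540/1760)²·(1 − 68/540)·1.9²/68 = 0.00436826
V̂(ȳ_st) = 0.00532994
SE(ȳ_st) = √0.00532994 = 0.0730064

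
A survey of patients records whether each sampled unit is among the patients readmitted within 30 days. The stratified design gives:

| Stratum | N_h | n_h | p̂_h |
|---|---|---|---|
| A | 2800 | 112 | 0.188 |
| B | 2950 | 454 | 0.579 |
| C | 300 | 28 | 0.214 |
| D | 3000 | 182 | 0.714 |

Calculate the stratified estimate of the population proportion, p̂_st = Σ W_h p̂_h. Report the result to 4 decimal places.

N = 9050; stratum weights W_h = N_h/N.
p̂_st = Σ W_h p̂_h = (2800·0.188 + 2950·0.579 + 300·0.214 + 3000·0.714)/9050 = 0.49068

p̂_st ≈ 0.4907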